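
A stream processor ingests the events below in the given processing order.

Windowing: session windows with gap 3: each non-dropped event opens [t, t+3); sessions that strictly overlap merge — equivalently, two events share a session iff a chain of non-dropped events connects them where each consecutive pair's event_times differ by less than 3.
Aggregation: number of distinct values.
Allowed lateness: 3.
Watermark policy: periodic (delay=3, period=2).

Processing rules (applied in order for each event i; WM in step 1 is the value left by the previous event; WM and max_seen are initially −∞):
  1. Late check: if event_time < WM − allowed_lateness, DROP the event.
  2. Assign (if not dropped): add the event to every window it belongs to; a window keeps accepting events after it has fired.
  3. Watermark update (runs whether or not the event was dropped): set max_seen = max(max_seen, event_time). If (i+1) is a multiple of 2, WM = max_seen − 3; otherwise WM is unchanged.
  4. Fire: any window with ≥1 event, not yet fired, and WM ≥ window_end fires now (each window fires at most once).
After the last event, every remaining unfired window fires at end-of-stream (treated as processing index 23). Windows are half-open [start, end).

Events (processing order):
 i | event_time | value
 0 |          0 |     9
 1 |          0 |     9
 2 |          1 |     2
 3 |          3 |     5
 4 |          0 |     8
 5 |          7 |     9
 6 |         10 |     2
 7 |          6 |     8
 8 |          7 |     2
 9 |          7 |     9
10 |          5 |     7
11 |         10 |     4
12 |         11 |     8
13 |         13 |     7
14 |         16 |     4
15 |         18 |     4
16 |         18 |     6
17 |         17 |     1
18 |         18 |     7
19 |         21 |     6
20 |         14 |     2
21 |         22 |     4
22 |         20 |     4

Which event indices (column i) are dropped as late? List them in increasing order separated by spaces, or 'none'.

i=0 t=0 v=9: → [0,3); WM=−∞
i=1 t=0 v=9: → [0,3); WM=-3
i=2 t=1 v=2: → [0,4); WM=-3
i=3 t=3 v=5: → [0,6); WM=0
i=4 t=0 v=8: → [0,6); WM=0
i=5 t=7 v=9: → [7,10); WM=4
i=6 t=10 v=2: → [10,13); WM=4
i=7 t=6 v=8: → [6,10); WM=7
i=8 t=7 v=2: → [6,10); WM=7
i=9 t=7 v=9: → [6,10); WM=7
i=10 t=5 v=7: → [0,10); WM=7
i=11 t=10 v=4: → [10,13); WM=7
i=12 t=11 v=8: → [10,14); WM=7
i=13 t=13 v=7: → [10,16); WM=10
i=14 t=16 v=4: → [16,19); WM=10
i=15 t=18 v=4: → [16,21); WM=15
i=16 t=18 v=6: → [16,21); WM=15
i=17 t=17 v=1: → [16,21); WM=15
i=18 t=18 v=7: → [16,21); WM=15
i=19 t=21 v=6: → [21,24); WM=18
i=20 t=14 v=2: DROP (t<18-3); WM=18
i=21 t=22 v=4: → [21,25); WM=19
i=22 t=20 v=4: → [16,25); WM=19

20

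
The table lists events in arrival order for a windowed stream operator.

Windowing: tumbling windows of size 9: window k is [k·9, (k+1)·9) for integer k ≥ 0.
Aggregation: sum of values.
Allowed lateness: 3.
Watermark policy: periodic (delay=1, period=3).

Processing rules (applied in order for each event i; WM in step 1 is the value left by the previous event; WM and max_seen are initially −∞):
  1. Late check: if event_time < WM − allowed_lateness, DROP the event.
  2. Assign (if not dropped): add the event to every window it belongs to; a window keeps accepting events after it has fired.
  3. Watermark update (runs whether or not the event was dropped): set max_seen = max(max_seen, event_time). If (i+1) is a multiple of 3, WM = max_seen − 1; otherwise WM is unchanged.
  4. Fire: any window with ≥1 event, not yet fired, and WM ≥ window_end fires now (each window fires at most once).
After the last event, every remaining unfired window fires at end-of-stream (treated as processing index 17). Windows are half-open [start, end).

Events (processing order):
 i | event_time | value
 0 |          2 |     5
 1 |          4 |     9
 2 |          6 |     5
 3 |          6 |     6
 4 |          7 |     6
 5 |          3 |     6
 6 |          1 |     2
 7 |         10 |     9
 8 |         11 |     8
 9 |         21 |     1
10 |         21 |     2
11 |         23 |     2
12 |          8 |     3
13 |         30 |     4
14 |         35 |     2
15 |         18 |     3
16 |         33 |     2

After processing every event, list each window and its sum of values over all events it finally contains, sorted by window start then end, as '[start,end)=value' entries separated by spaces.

[0,9)=37 [9,18)=17 [18,27)=5 [27,36)=8

i=0 t=2 v=5: → [0,9); WM=−∞
i=1 t=4 v=9: → [0,9); WM=−∞
i=2 t=6 v=5: → [0,9); WM=5
i=3 t=6 v=6: → [0,9); WM=5
i=4 t=7 v=6: → [0,9); WM=5
i=5 t=3 v=6: → [0,9); WM=6
i=6 t=1 v=2: DROP (t<6-3); WM=6
i=7 t=10 v=9: → [9,18); WM=6
i=8 t=11 v=8: → [9,18); WM=10; [0,9) fires=37
i=9 t=21 v=1: → [18,27); WM=10
i=10 t=21 v=2: → [18,27); WM=10
i=11 t=23 v=2: → [18,27); WM=22; [9,18) fires=17
i=12 t=8 v=3: DROP (t<22-3); WM=22
i=13 t=30 v=4: → [27,36); WM=22
i=14 t=35 v=2: → [27,36); WM=34; [18,27) fires=5
i=15 t=18 v=3: DROP (t<34-3); WM=34
i=16 t=33 v=2: → [27,36); WM=34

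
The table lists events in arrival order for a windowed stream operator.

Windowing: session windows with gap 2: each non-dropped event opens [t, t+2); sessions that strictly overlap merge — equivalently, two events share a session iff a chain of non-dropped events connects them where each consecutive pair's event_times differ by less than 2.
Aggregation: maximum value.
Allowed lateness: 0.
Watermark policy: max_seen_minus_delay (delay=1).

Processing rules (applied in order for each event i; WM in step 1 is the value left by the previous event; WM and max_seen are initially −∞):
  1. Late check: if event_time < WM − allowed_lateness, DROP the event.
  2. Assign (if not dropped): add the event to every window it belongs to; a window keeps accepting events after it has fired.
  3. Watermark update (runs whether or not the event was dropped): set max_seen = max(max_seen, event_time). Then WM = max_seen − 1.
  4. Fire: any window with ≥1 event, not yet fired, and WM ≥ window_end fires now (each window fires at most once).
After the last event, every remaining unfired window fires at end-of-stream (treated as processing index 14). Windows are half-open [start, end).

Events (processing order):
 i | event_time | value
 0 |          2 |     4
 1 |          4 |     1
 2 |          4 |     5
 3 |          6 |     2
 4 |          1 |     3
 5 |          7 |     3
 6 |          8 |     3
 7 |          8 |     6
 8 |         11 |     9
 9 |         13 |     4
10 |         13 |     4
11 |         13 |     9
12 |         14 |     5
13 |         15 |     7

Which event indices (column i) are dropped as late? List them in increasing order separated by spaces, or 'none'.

4

i=0 t=2 v=4: → [2,4); WM=1
i=1 t=4 v=1: → [4,6); WM=3
i=2 t=4 v=5: → [4,6); WM=3
i=3 t=6 v=2: → [6,8); WM=5
i=4 t=1 v=3: DROP (t<5-0); WM=5
i=5 t=7 v=3: → [6,9); WM=6
i=6 t=8 v=3: → [6,10); WM=7
i=7 t=8 v=6: → [6,10); WM=7
i=8 t=11 v=9: → [11,13); WM=10
i=9 t=13 v=4: → [13,15); WM=12
i=10 t=13 v=4: → [13,15); WM=12
i=11 t=13 v=9: → [13,15); WM=12
i=12 t=14 v=5: → [13,16); WM=13
i=13 t=15 v=7: → [13,17); WM=14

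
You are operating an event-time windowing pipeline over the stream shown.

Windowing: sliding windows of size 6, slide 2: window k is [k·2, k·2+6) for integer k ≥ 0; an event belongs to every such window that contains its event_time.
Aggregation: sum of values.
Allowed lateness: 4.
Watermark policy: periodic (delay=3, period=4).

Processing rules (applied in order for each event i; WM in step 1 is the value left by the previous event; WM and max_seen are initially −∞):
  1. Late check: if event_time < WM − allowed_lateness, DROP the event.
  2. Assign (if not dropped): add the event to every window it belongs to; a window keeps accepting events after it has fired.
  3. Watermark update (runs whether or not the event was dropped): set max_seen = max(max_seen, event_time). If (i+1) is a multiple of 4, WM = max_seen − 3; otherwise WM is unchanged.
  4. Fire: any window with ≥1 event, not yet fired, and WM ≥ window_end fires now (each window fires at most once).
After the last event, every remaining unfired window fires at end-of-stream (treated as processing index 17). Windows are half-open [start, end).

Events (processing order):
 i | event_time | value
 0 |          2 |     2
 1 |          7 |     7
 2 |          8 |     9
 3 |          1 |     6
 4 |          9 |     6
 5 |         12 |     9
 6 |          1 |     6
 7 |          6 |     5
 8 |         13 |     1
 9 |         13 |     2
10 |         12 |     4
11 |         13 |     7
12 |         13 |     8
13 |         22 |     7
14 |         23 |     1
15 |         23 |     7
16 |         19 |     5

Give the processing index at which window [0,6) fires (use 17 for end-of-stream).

7

i=0 t=2 v=2: → [2,8),[0,6); WM=−∞
i=1 t=7 v=7: → [6,12),[4,10),[2,8); WM=−∞
i=2 t=8 v=9: → [8,14),[6,12),[4,10); WM=−∞
i=3 t=1 v=6: → [0,6); WM=5
i=4 t=9 v=6: → [8,14),[6,12),[4,10); WM=5
i=5 t=12 v=9: → [12,18),[10,16),[8,14); WM=5
i=6 t=1 v=6: → [0,6); WM=5
i=7 t=6 v=5: → [6,12),[4,10),[2,8); WM=9; [0,6) fires=14 [2,8) fires=14
i=8 t=13 v=1: → [12,18),[10,16),[8,14); WM=9
i=9 t=13 v=2: → [12,18),[10,16),[8,14); WM=9
i=10 t=12 v=4: → [12,18),[10,16),[8,14); WM=9
i=11 t=13 v=7: → [12,18),[10,16),[8,14); WM=10; [4,10) fires=27
i=12 t=13 v=8: → [12,18),[10,16),[8,14); WM=10
i=13 t=22 v=7: → [22,28),[20,26),[18,24); WM=10
i=14 t=23 v=1: → [22,28),[20,26),[18,24); WM=10
i=15 t=23 v=7: → [22,28),[20,26),[18,24); WM=20; [6,12) fires=27 [8,14) fires=46 [10,16) fires=31 [12,18) fires=31
i=16 t=19 v=5: → [18,24),[16,22),[14,20); WM=20; [14,20) fires=5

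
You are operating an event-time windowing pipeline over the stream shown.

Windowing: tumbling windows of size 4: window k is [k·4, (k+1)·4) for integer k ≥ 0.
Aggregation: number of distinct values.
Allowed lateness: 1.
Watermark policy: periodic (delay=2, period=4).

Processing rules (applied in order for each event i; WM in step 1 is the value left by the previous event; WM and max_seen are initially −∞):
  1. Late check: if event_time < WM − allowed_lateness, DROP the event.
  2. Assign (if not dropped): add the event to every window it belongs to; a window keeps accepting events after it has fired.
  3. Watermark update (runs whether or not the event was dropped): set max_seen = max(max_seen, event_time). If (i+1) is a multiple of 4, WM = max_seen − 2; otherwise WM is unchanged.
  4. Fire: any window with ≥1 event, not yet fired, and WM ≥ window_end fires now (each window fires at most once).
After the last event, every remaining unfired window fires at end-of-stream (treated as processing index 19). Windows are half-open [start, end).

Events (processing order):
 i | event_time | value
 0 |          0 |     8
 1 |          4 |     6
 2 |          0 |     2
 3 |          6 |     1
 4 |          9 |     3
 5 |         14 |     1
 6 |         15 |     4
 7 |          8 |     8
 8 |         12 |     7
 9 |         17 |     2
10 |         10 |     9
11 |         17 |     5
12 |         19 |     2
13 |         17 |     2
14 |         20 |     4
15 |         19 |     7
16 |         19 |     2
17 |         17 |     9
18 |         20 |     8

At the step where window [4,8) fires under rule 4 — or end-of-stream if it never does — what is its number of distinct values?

2

i=0 t=0 v=8: → [0,4); WM=−∞
i=1 t=4 v=6: → [4,8); WM=−∞
i=2 t=0 v=2: → [0,4); WM=−∞
i=3 t=6 v=1: → [4,8); WM=4; [0,4) fires=2
i=4 t=9 v=3: → [8,12); WM=4
i=5 t=14 v=1: → [12,16); WM=4
i=6 t=15 v=4: → [12,16); WM=4
i=7 t=8 v=8: → [8,12); WM=13; [4,8) fires=2 [8,12) fires=2
i=8 t=12 v=7: → [12,16); WM=13
i=9 t=17 v=2: → [16,20); WM=13
i=10 t=10 v=9: DROP (t<13-1); WM=13
i=11 t=17 v=5: → [16,20); WM=15
i=12 t=19 v=2: → [16,20); WM=15
i=13 t=17 v=2: → [16,20); WM=15
i=14 t=20 v=4: → [20,24); WM=15
i=15 t=19 v=7: → [16,20); WM=18; [12,16) fires=3
i=16 t=19 v=2: → [16,20); WM=18
i=17 t=17 v=9: → [16,20); WM=18
i=18 t=20 v=8: → [20,24); WM=18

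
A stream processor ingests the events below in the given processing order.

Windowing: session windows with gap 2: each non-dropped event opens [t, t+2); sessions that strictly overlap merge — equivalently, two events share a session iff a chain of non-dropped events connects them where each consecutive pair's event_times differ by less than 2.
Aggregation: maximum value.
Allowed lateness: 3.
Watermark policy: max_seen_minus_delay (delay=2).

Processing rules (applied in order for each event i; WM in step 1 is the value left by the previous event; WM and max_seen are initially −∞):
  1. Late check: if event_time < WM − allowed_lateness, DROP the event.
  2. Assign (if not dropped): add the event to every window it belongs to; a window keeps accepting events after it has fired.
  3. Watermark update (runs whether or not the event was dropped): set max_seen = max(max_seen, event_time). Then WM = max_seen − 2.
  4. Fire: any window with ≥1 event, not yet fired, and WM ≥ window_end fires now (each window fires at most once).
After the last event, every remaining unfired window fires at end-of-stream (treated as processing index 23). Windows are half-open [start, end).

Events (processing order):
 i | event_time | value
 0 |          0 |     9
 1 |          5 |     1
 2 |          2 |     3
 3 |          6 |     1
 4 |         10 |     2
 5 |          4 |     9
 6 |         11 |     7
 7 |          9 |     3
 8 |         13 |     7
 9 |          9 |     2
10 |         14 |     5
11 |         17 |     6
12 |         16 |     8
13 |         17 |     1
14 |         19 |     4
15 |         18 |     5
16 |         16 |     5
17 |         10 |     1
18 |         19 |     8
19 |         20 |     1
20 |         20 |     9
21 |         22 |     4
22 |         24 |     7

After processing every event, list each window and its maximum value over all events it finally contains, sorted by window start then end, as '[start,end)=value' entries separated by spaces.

i=0 t=0 v=9: → [0,2); WM=-2
i=1 t=5 v=1: → [5,7); WM=3
i=2 t=2 v=3: → [2,4); WM=3
i=3 t=6 v=1: → [5,8); WM=4
i=4 t=10 v=2: → [10,12); WM=8
i=5 t=4 v=9: DROP (t<8-3); WM=8
i=6 t=11 v=7: → [10,13); WM=9
i=7 t=9 v=3: → [9,13); WM=9
i=8 t=13 v=7: → [13,15); WM=11
i=9 t=9 v=2: → [9,13); WM=11
i=10 t=14 v=5: → [13,16); WM=12
i=11 t=17 v=6: → [17,19); WM=15
i=12 t=16 v=8: → [16,19); WM=15
i=13 t=17 v=1: → [16,19); WM=15
i=14 t=19 v=4: → [19,21); WM=17
i=15 t=18 v=5: → [16,21); WM=17
i=16 t=16 v=5: → [16,21); WM=17
i=17 t=10 v=1: DROP (t<17-3); WM=17
i=18 t=19 v=8: → [16,21); WM=17
i=19 t=20 v=1: → [16,22); WM=18
i=20 t=20 v=9: → [16,22); WM=18
i=21 t=22 v=4: → [22,24); WM=20
i=22 t=24 v=7: → [24,26); WM=22

[0,2)=9 [2,4)=3 [5,8)=1 [9,13)=7 [13,16)=7 [16,22)=9 [22,24)=4 [24,26)=7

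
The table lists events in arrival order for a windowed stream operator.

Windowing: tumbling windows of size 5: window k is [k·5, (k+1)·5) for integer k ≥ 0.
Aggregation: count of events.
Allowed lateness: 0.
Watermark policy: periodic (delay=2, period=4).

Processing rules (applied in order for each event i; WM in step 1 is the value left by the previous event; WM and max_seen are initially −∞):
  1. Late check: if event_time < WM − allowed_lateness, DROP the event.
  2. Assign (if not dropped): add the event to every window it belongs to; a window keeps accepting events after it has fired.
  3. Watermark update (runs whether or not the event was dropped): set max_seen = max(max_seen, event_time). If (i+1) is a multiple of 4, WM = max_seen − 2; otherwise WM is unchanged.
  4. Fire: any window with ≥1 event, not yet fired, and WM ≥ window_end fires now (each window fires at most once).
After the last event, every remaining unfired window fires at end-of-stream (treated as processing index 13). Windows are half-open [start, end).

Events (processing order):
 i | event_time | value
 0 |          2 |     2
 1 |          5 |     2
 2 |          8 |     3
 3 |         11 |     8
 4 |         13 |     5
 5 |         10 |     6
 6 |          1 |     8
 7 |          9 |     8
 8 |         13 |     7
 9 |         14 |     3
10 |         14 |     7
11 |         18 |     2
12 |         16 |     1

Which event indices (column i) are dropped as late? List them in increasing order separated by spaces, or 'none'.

i=0 t=2 v=2: → [0,5); WM=−∞
i=1 t=5 v=2: → [5,10); WM=−∞
i=2 t=8 v=3: → [5,10); WM=−∞
i=3 t=11 v=8: → [10,15); WM=9; [0,5) fires=1
i=4 t=13 v=5: → [10,15); WM=9
i=5 t=10 v=6: → [10,15); WM=9
i=6 t=1 v=8: DROP (t<9-0); WM=9
i=7 t=9 v=8: → [5,10); WM=11; [5,10) fires=3
i=8 t=13 v=7: → [10,15); WM=11
i=9 t=14 v=3: → [10,15); WM=11
i=10 t=14 v=7: → [10,15); WM=11
i=11 t=18 v=2: → [15,20); WM=16; [10,15) fires=6
i=12 t=16 v=1: → [15,20); WM=16

6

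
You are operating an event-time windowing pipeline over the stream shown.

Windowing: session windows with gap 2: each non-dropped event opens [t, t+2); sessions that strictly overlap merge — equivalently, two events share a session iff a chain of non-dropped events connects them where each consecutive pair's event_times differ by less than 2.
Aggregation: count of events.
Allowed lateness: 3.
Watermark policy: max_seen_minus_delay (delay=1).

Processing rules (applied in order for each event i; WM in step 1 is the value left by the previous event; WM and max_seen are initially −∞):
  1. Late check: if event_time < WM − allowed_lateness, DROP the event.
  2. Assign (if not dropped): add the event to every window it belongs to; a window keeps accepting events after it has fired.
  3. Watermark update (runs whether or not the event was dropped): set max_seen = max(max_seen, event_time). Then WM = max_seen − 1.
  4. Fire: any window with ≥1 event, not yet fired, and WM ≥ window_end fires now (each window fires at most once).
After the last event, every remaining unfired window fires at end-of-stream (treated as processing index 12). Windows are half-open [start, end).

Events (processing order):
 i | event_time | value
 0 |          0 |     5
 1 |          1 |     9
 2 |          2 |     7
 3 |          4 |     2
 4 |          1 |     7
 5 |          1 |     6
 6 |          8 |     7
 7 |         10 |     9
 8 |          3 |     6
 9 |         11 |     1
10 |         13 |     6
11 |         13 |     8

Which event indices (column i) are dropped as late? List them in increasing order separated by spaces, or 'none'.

i=0 t=0 v=5: → [0,2); WM=-1
i=1 t=1 v=9: → [0,3); WM=0
i=2 t=2 v=7: → [0,4); WM=1
i=3 t=4 v=2: → [4,6); WM=3
i=4 t=1 v=7: → [0,4); WM=3
i=5 t=1 v=6: → [0,4); WM=3
i=6 t=8 v=7: → [8,10); WM=7
i=7 t=10 v=9: → [10,12); WM=9
i=8 t=3 v=6: DROP (t<9-3); WM=9
i=9 t=11 v=1: → [10,13); WM=10
i=10 t=13 v=6: → [13,15); WM=12
i=11 t=13 v=8: → [13,15); WM=12

8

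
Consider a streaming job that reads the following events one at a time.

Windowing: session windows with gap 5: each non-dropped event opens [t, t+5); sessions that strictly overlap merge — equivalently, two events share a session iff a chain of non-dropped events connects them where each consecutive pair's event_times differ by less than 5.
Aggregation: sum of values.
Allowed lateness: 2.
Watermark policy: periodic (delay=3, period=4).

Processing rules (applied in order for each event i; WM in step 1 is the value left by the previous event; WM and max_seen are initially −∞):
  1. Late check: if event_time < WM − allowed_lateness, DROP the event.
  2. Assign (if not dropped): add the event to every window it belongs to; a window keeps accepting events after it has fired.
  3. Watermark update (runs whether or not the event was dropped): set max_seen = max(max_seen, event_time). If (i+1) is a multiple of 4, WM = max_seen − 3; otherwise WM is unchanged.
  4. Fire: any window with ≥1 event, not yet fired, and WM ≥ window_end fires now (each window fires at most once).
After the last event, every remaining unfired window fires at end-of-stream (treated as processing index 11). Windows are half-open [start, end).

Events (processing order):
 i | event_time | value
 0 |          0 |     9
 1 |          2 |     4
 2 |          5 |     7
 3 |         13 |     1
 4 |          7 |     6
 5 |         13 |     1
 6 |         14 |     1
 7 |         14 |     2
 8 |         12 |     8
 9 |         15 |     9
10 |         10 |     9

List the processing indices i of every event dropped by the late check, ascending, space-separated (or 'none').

4

i=0 t=0 v=9: → [0,5); WM=−∞
i=1 t=2 v=4: → [0,7); WM=−∞
i=2 t=5 v=7: → [0,10); WM=−∞
i=3 t=13 v=1: → [13,18); WM=10
i=4 t=7 v=6: DROP (t<10-2); WM=10
i=5 t=13 v=1: → [13,18); WM=10
i=6 t=14 v=1: → [13,19); WM=10
i=7 t=14 v=2: → [13,19); WM=11
i=8 t=12 v=8: → [12,19); WM=11
i=9 t=15 v=9: → [12,20); WM=11
i=10 t=10 v=9: → [10,20); WM=11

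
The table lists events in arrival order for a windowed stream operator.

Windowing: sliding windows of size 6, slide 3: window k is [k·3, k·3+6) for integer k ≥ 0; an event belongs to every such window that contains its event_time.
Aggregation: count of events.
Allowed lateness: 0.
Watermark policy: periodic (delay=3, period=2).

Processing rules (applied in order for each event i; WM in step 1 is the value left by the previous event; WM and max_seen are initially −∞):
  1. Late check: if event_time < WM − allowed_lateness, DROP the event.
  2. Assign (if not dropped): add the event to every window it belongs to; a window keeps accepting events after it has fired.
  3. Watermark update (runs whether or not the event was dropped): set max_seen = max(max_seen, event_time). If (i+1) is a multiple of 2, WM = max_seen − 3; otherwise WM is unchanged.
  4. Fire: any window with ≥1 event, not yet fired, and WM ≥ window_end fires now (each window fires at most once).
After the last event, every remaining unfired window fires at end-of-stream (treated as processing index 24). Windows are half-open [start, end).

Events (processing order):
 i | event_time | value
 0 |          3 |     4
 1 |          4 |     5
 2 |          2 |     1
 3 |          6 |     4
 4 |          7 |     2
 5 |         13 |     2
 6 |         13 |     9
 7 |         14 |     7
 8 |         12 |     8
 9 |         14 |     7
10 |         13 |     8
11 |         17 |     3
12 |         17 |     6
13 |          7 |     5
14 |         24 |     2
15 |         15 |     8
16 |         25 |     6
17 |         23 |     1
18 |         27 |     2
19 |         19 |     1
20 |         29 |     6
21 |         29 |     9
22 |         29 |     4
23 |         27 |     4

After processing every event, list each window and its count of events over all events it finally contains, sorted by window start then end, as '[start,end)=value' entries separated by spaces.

[0,6)=3 [3,9)=4 [6,12)=2 [9,15)=6 [12,18)=9 [15,21)=3 [18,24)=1 [21,27)=3 [24,30)=7 [27,33)=5

i=0 t=3 v=4: → [3,9),[0,6); WM=−∞
i=1 t=4 v=5: → [3,9),[0,6); WM=1
i=2 t=2 v=1: → [0,6); WM=1
i=3 t=6 v=4: → [6,12),[3,9); WM=3
i=4 t=7 v=2: → [6,12),[3,9); WM=3
i=5 t=13 v=2: → [12,18),[9,15); WM=10; [0,6) fires=3 [3,9) fires=4
i=6 t=13 v=9: → [12,18),[9,15); WM=10
i=7 t=14 v=7: → [12,18),[9,15); WM=11
i=8 t=12 v=8: → [12,18),[9,15); WM=11
i=9 t=14 v=7: → [12,18),[9,15); WM=11
i=10 t=13 v=8: → [12,18),[9,15); WM=11
i=11 t=17 v=3: → [15,21),[12,18); WM=14; [6,12) fires=2
i=12 t=17 v=6: → [15,21),[12,18); WM=14
i=13 t=7 v=5: DROP (t<14-0); WM=14
i=14 t=24 v=2: → [24,30),[21,27); WM=14
i=15 t=15 v=8: → [15,21),[12,18); WM=21; [9,15) fires=6 [12,18) fires=9 [15,21) fires=3
i=16 t=25 v=6: → [24,30),[21,27); WM=21
i=17 t=23 v=1: → [21,27),[18,24); WM=22
i=18 t=27 v=2: → [27,33),[24,30); WM=22
i=19 t=19 v=1: DROP (t<22-0); WM=24; [18,24) fires=1
i=20 t=29 v=6: → [27,33),[24,30); WM=24
i=21 t=29 v=9: → [27,33),[24,30); WM=26
i=22 t=29 v=4: → [27,33),[24,30); WM=26
i=23 t=27 v=4: → [27,33),[24,30); WM=26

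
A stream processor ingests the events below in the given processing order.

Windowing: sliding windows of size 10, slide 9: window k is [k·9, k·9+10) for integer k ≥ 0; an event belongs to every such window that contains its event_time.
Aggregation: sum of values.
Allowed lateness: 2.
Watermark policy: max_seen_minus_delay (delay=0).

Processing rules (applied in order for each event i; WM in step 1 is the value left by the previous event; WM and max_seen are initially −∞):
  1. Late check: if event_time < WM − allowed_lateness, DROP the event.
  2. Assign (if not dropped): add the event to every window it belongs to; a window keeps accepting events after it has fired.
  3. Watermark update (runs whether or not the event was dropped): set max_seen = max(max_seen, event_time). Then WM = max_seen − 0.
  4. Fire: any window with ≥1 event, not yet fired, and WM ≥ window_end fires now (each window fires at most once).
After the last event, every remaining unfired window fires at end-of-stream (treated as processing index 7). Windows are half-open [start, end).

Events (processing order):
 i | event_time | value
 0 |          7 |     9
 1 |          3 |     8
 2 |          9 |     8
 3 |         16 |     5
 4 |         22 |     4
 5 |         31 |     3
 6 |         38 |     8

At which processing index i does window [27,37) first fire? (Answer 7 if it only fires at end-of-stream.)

i=0 t=7 v=9: → [0,10); WM=7
i=1 t=3 v=8: DROP (t<7-2); WM=7
i=2 t=9 v=8: → [9,19),[0,10); WM=9
i=3 t=16 v=5: → [9,19); WM=16; [0,10) fires=17
i=4 t=22 v=4: → [18,28); WM=22; [9,19) fires=13
i=5 t=31 v=3: → [27,37); WM=31; [18,28) fires=4
i=6 t=38 v=8: → [36,46); WM=38; [27,37) fires=3

6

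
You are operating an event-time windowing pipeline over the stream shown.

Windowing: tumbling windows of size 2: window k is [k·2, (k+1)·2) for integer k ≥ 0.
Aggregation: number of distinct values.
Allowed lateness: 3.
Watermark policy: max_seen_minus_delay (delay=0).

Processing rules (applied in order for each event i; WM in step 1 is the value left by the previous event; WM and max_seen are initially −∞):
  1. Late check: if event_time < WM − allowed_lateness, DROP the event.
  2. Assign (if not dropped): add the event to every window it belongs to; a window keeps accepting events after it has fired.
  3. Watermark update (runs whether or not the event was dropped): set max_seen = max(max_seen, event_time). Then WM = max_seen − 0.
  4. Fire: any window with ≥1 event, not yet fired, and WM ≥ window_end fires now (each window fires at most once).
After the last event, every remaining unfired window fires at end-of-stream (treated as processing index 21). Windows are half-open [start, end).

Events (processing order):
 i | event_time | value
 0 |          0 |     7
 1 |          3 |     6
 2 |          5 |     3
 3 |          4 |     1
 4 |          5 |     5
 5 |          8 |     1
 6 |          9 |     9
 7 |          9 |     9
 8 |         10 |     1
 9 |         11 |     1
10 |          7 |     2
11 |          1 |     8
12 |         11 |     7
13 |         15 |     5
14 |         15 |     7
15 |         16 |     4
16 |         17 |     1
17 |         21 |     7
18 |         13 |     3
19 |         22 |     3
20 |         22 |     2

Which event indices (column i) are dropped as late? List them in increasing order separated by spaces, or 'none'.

10 11 18

i=0 t=0 v=7: → [0,2); WM=0
i=1 t=3 v=6: → [2,4); WM=3; [0,2) fires=1
i=2 t=5 v=3: → [4,6); WM=5; [2,4) fires=1
i=3 t=4 v=1: → [4,6); WM=5
i=4 t=5 v=5: → [4,6); WM=5
i=5 t=8 v=1: → [8,10); WM=8; [4,6) fires=3
i=6 t=9 v=9: → [8,10); WM=9
i=7 t=9 v=9: → [8,10); WM=9
i=8 t=10 v=1: → [10,12); WM=10; [8,10) fires=2
i=9 t=11 v=1: → [10,12); WM=11
i=10 t=7 v=2: DROP (t<11-3); WM=11
i=11 t=1 v=8: DROP (t<11-3); WM=11
i=12 t=11 v=7: → [10,12); WM=11
i=13 t=15 v=5: → [14,16); WM=15; [10,12) fires=2
i=14 t=15 v=7: → [14,16); WM=15
i=15 t=16 v=4: → [16,18); WM=16; [14,16) fires=2
i=16 t=17 v=1: → [16,18); WM=17
i=17 t=21 v=7: → [20,22); WM=21; [16,18) fires=2
i=18 t=13 v=3: DROP (t<21-3); WM=21
i=19 t=22 v=3: → [22,24); WM=22; [20,22) fires=1
i=20 t=22 v=2: → [22,24); WM=22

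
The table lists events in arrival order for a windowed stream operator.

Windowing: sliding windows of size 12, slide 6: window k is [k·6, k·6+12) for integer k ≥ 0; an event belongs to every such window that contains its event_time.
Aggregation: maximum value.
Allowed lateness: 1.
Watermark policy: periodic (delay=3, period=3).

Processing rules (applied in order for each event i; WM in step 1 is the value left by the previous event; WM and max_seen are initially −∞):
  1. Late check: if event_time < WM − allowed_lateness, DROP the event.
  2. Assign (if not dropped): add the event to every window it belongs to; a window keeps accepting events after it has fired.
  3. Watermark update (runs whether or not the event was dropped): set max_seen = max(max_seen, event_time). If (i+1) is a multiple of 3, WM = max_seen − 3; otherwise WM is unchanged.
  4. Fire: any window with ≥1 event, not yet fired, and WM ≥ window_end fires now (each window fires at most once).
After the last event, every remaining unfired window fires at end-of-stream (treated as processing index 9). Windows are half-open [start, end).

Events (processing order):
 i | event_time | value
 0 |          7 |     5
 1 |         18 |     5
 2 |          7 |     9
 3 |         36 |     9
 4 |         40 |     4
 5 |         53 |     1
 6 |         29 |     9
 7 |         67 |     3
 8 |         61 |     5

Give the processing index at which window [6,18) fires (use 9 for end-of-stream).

i=0 t=7 v=5: → [6,18),[0,12); WM=−∞
i=1 t=18 v=5: → [18,30),[12,24); WM=−∞
i=2 t=7 v=9: → [6,18),[0,12); WM=15; [0,12) fires=9
i=3 t=36 v=9: → [36,48),[30,42); WM=15
i=4 t=40 v=4: → [36,48),[30,42); WM=15
i=5 t=53 v=1: → [48,60),[42,54); WM=50; [6,18) fires=9 [12,24) fires=5 [18,30) fires=5 [30,42) fires=9 [36,48) fires=9
i=6 t=29 v=9: DROP (t<50-1); WM=50
i=7 t=67 v=3: → [66,78),[60,72); WM=50
i=8 t=61 v=5: → [60,72),[54,66); WM=64; [42,54) fires=1 [48,60) fires=1

5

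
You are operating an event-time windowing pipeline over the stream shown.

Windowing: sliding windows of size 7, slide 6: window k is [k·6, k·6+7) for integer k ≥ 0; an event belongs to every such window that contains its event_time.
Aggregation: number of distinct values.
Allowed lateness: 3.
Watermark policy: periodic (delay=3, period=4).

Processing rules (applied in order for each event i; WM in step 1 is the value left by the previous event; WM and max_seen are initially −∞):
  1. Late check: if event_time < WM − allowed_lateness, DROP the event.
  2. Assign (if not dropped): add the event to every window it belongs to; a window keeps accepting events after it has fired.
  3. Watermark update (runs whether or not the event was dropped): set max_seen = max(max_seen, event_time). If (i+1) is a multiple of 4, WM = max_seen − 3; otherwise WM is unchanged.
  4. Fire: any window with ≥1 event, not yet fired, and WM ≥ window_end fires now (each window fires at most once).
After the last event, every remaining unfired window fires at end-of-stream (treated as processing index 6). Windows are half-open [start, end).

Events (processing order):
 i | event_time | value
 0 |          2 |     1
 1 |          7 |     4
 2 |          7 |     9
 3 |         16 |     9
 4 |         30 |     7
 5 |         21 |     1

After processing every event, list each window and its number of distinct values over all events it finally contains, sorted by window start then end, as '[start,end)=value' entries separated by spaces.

i=0 t=2 v=1: → [0,7); WM=−∞
i=1 t=7 v=4: → [6,13); WM=−∞
i=2 t=7 v=9: → [6,13); WM=−∞
i=3 t=16 v=9: → [12,19); WM=13; [0,7) fires=1 [6,13) fires=2
i=4 t=30 v=7: → [30,37),[24,31); WM=13
i=5 t=21 v=1: → [18,25); WM=13

[0,7)=1 [6,13)=2 [12,19)=1 [18,25)=1 [24,31)=1 [30,37)=1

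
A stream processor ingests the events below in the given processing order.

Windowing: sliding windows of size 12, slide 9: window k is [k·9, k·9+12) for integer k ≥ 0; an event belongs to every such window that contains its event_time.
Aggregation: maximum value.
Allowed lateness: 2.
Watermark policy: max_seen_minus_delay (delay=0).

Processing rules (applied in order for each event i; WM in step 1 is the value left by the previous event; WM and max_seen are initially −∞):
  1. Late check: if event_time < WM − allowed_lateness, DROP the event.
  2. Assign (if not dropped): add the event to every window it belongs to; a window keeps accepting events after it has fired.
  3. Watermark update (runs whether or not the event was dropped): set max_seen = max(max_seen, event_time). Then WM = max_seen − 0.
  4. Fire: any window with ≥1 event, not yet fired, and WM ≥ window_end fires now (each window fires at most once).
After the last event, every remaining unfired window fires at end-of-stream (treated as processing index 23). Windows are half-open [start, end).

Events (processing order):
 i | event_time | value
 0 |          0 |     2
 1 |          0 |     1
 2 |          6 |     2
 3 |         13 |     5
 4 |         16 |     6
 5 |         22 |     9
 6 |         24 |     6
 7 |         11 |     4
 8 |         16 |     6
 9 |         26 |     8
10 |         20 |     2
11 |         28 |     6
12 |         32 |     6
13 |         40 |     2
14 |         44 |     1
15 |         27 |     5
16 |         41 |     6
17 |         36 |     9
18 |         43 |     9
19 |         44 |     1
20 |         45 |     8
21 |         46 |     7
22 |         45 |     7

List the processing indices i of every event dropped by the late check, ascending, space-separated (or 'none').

i=0 t=0 v=2: → [0,12); WM=0
i=1 t=0 v=1: → [0,12); WM=0
i=2 t=6 v=2: → [0,12); WM=6
i=3 t=13 v=5: → [9,21); WM=13; [0,12) fires=2
i=4 t=16 v=6: → [9,21); WM=16
i=5 t=22 v=9: → [18,30); WM=22; [9,21) fires=6
i=6 t=24 v=6: → [18,30); WM=24
i=7 t=11 v=4: DROP (t<24-2); WM=24
i=8 t=16 v=6: DROP (t<24-2); WM=24
i=9 t=26 v=8: → [18,30); WM=26
i=10 t=20 v=2: DROP (t<26-2); WM=26
i=11 t=28 v=6: → [27,39),[18,30); WM=28
i=12 t=32 v=6: → [27,39); WM=32; [18,30) fires=9
i=13 t=40 v=2: → [36,48); WM=40; [27,39) fires=6
i=14 t=44 v=1: → [36,48); WM=44
i=15 t=27 v=5: DROP (t<44-2); WM=44
i=16 t=41 v=6: DROP (t<44-2); WM=44
i=17 t=36 v=9: DROP (t<44-2); WM=44
i=18 t=43 v=9: → [36,48); WM=44
i=19 t=44 v=1: → [36,48); WM=44
i=20 t=45 v=8: → [45,57),[36,48); WM=45
i=21 t=46 v=7: → [45,57),[36,48); WM=46
i=22 t=45 v=7: → [45,57),[36,48); WM=46

7 8 10 15 16 17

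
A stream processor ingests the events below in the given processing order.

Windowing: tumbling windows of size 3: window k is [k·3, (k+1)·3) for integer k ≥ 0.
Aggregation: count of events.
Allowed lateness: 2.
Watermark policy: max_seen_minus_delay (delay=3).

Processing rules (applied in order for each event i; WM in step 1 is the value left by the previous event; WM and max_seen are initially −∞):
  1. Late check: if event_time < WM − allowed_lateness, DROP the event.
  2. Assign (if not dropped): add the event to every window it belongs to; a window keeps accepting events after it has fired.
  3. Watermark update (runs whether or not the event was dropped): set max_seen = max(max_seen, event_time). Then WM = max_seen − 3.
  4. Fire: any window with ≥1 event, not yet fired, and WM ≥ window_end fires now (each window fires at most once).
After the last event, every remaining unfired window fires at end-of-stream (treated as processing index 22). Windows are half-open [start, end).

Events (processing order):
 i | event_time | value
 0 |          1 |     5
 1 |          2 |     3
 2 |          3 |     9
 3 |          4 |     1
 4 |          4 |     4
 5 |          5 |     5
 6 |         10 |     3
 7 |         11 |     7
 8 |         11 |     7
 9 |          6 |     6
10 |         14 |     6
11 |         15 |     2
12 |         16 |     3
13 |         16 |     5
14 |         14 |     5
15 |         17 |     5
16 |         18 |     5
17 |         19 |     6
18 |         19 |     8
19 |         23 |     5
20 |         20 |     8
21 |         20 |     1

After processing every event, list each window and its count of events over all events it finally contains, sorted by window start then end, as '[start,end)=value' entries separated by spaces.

i=0 t=1 v=5: → [0,3); WM=-2
i=1 t=2 v=3: → [0,3); WM=-1
i=2 t=3 v=9: → [3,6); WM=0
i=3 t=4 v=1: → [3,6); WM=1
i=4 t=4 v=4: → [3,6); WM=1
i=5 t=5 v=5: → [3,6); WM=2
i=6 t=10 v=3: → [9,12); WM=7; [0,3) fires=2 [3,6) fires=4
i=7 t=11 v=7: → [9,12); WM=8
i=8 t=11 v=7: → [9,12); WM=8
i=9 t=6 v=6: → [6,9); WM=8
i=10 t=14 v=6: → [12,15); WM=11; [6,9) fires=1
i=11 t=15 v=2: → [15,18); WM=12; [9,12) fires=3
i=12 t=16 v=3: → [15,18); WM=13
i=13 t=16 v=5: → [15,18); WM=13
i=14 t=14 v=5: → [12,15); WM=13
i=15 t=17 v=5: → [15,18); WM=14
i=16 t=18 v=5: → [18,21); WM=15; [12,15) fires=2
i=17 t=19 v=6: → [18,21); WM=16
i=18 t=19 v=8: → [18,21); WM=16
i=19 t=23 v=5: → [21,24); WM=20; [15,18) fires=4
i=20 t=20 v=8: → [18,21); WM=20
i=21 t=20 v=1: → [18,21); WM=20

[0,3)=2 [3,6)=4 [6,9)=1 [9,12)=3 [12,15)=2 [15,18)=4 [18,21)=5 [21,24)=1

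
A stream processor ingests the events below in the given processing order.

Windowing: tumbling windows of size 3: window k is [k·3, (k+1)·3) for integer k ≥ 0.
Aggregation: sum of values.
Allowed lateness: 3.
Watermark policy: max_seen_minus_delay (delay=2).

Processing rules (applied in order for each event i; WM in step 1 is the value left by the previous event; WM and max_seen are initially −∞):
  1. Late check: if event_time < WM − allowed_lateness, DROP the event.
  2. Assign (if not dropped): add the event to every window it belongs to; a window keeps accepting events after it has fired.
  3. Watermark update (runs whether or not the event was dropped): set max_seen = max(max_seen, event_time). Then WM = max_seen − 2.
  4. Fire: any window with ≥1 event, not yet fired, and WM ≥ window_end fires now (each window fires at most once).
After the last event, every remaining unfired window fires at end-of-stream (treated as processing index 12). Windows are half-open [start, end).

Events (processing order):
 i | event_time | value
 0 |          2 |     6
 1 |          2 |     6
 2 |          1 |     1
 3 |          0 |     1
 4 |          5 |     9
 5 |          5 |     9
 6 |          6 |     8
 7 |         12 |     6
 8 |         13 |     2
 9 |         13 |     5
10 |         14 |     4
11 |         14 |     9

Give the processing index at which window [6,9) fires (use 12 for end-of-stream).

7

i=0 t=2 v=6: → [0,3); WM=0
i=1 t=2 v=6: → [0,3); WM=0
i=2 t=1 v=1: → [0,3); WM=0
i=3 t=0 v=1: → [0,3); WM=0
i=4 t=5 v=9: → [3,6); WM=3; [0,3) fires=14
i=5 t=5 v=9: → [3,6); WM=3
i=6 t=6 v=8: → [6,9); WM=4
i=7 t=12 v=6: → [12,15); WM=10; [3,6) fires=18 [6,9) fires=8
i=8 t=13 v=2: → [12,15); WM=11
i=9 t=13 v=5: → [12,15); WM=11
i=10 t=14 v=4: → [12,15); WM=12
i=11 t=14 v=9: → [12,15); WM=12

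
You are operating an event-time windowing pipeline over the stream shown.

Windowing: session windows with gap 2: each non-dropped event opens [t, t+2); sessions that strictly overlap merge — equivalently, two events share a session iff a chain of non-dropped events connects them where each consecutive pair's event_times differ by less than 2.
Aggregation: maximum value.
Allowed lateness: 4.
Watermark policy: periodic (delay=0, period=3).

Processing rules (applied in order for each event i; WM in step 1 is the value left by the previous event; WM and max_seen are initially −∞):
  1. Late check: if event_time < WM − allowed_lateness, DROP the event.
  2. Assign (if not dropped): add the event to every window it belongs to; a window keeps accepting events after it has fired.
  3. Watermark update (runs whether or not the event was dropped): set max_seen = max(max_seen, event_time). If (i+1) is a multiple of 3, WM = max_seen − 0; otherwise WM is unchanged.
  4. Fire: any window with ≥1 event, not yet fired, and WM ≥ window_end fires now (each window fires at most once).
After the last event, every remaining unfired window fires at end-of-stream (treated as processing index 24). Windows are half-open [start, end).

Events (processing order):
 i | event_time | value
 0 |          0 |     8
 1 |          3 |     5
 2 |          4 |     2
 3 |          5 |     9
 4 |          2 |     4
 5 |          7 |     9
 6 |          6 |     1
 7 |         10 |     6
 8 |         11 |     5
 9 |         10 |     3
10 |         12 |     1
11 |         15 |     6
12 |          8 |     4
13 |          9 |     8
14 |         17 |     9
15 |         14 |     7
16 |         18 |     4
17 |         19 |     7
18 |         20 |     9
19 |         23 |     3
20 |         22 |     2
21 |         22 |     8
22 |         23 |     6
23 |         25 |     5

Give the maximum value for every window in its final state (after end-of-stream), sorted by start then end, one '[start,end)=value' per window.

[0,2)=8 [2,9)=9 [10,14)=6 [14,17)=7 [17,22)=9 [22,25)=8 [25,27)=5

i=0 t=0 v=8: → [0,2); WM=−∞
i=1 t=3 v=5: → [3,5); WM=−∞
i=2 t=4 v=2: → [3,6); WM=4
i=3 t=5 v=9: → [3,7); WM=4
i=4 t=2 v=4: → [2,7); WM=4
i=5 t=7 v=9: → [7,9); WM=7
i=6 t=6 v=1: → [2,9); WM=7
i=7 t=10 v=6: → [10,12); WM=7
i=8 t=11 v=5: → [10,13); WM=11
i=9 t=10 v=3: → [10,13); WM=11
i=10 t=12 v=1: → [10,14); WM=11
i=11 t=15 v=6: → [15,17); WM=15
i=12 t=8 v=4: DROP (t<15-4); WM=15
i=13 t=9 v=8: DROP (t<15-4); WM=15
i=14 t=17 v=9: → [17,19); WM=17
i=15 t=14 v=7: → [14,17); WM=17
i=16 t=18 v=4: → [17,20); WM=17
i=17 t=19 v=7: → [17,21); WM=19
i=18 t=20 v=9: → [17,22); WM=19
i=19 t=23 v=3: → [23,25); WM=19
i=20 t=22 v=2: → [22,25); WM=23
i=21 t=22 v=8: → [22,25); WM=23
i=22 t=23 v=6: → [22,25); WM=23
i=23 t=25 v=5: → [25,27); WM=25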